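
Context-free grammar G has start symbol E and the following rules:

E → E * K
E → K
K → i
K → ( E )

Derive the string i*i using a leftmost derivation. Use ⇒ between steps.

E ⇒ E*K   [E → E * K]
E*K ⇒ K*K   [E → K]
K*K ⇒ i*K   [K → i]
i*K ⇒ i*i   [K → i]

E ⇒ E*K ⇒ K*K ⇒ i*K ⇒ i*i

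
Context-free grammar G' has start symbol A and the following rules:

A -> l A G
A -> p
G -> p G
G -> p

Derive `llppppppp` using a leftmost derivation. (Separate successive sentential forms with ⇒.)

A ⇒ lAG ⇒ llAGG ⇒ llpGG ⇒ llppGG ⇒ llpppGG ⇒ llppppGG ⇒ llpppppGG ⇒ llppppppG ⇒ llppppppp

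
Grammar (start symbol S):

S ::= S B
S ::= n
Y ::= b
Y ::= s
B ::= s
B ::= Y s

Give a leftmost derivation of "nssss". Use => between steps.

S => SB   [S ::= S B]
SB => SBB   [S ::= S B]
SBB => SBBB   [S ::= S B]
SBBB => nBBB   [S ::= n]
nBBB => nsBB   [B ::= s]
nsBB => nssB   [B ::= s]
nssB => nssYs   [B ::= Y s]
nssYs => nssss   [Y ::= s]

S => SB => SBB => SBBB => nBBB => nsBB => nssB => nssYs => nssss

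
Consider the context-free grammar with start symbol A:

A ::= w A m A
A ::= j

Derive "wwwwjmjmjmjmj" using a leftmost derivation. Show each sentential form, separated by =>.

A => wAmA => wwAmAmA => wwwAmAmAmA => wwwwAmAmAmAmA => wwwwjmAmAmAmA => wwwwjmjmAmAmA => wwwwjmjmjmAmA => wwwwjmjmjmjmA => wwwwjmjmjmjmj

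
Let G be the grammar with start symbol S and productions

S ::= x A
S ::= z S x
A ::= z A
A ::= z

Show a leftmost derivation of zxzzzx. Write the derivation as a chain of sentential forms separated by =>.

S => zSx => zxAx => zxzAx => zxzzAx => zxzzzx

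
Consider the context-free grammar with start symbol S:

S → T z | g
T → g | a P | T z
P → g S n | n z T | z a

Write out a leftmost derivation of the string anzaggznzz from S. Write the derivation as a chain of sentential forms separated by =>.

S => Tz   [S → T z]
Tz => Tzz   [T → T z]
Tzz => aPzz   [T → a P]
aPzz => anzTzz   [P → n z T]
anzTzz => anzaPzz   [T → a P]
anzaPzz => anzagSnzz   [P → g S n]
anzagSnzz => anzagTznzz   [S → T z]
anzagTznzz => anzaggznzz   [T → g]

S => Tz => Tzz => aPzz => anzTzz => anzaPzz => anzagSnzz => anzagTznzz => anzaggznzz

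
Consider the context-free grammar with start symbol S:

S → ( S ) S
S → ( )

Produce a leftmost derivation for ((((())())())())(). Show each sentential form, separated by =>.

S => (S)S   [S → ( S ) S]
(S)S => ((S)S)S   [S → ( S ) S]
((S)S)S => (((S)S)S)S   [S → ( S ) S]
(((S)S)S)S => ((((S)S)S)S)S   [S → ( S ) S]
((((S)S)S)S)S => ((((())S)S)S)S   [S → ( )]
((((())S)S)S)S => ((((())())S)S)S   [S → ( )]
((((())())S)S)S => ((((())())())S)S   [S → ( )]
((((())())())S)S => ((((())())())())S   [S → ( )]
((((())())())())S => ((((())())())())()   [S → ( )]

S => (S)S => ((S)S)S => (((S)S)S)S => ((((S)S)S)S)S => ((((())S)S)S)S => ((((())())S)S)S => ((((())())())S)S => ((((())())())())S => ((((())())())())()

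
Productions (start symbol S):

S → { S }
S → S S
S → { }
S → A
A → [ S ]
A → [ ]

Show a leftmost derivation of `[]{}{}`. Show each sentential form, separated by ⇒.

S⇒SS⇒SSS⇒ASS⇒[]SS⇒[]{}S⇒[]{}{}

S ⇒ SS   [S → S S]
SS ⇒ SSS   [S → S S]
SSS ⇒ ASS   [S → A]
ASS ⇒ []SS   [A → [ ]]
[]SS ⇒ []{}S   [S → { }]
[]{}S ⇒ []{}{}   [S → { }]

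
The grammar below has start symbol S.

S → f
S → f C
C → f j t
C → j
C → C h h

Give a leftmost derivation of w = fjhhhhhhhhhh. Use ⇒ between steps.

S ⇒ fC ⇒ fChh ⇒ fChhhh ⇒ fChhhhhh ⇒ fChhhhhhhh ⇒ fChhhhhhhhhh ⇒ fjhhhhhhhhhh

S ⇒ fC   [S → f C]
fC ⇒ fChh   [C → C h h]
fChh ⇒ fChhhh   [C → C h h]
fChhhh ⇒ fChhhhhh   [C → C h h]
fChhhhhh ⇒ fChhhhhhhh   [C → C h h]
fChhhhhhhh ⇒ fChhhhhhhhhh   [C → C h h]
fChhhhhhhhhh ⇒ fjhhhhhhhhhh   [C → j]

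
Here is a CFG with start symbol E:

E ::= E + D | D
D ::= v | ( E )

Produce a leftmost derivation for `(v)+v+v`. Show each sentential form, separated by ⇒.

E ⇒ E+D ⇒ E+D+D ⇒ D+D+D ⇒ (E)+D+D ⇒ (D)+D+D ⇒ (v)+D+D ⇒ (v)+v+D ⇒ (v)+v+v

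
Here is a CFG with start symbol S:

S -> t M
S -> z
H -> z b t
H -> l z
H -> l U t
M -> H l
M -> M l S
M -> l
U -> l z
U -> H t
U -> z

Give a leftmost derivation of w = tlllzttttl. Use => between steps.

S => tM => tHl => tlUtl => tlHttl => tllUtttl => tllHttttl => tlllzttttl

S => tM   [S -> t M]
tM => tHl   [M -> H l]
tHl => tlUtl   [H -> l U t]
tlUtl => tlHttl   [U -> H t]
tlHttl => tllUtttl   [H -> l U t]
tllUtttl => tllHttttl   [U -> H t]
tllHttttl => tlllzttttl   [H -> l z]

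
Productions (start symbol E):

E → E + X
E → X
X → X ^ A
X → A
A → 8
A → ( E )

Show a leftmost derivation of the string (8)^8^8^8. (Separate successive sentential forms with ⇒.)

E ⇒ X ⇒ X^A ⇒ X^A^A ⇒ X^A^A^A ⇒ A^A^A^A ⇒ (E)^A^A^A ⇒ (X)^A^A^A ⇒ (A)^A^A^A ⇒ (8)^A^A^A ⇒ (8)^8^A^A ⇒ (8)^8^8^A ⇒ (8)^8^8^8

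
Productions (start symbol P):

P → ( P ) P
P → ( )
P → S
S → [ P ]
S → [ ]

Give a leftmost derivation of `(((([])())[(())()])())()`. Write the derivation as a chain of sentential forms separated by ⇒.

P⇒(P)P⇒((P)P)P⇒(((P)P)P)P⇒((((P)P)P)P)P⇒((((S)P)P)P)P⇒(((([])P)P)P)P⇒(((([])())P)P)P⇒(((([])())S)P)P⇒(((([])())[P])P)P⇒(((([])())[(P)P])P)P⇒(((([])())[(())P])P)P⇒(((([])())[(())()])P)P⇒(((([])())[(())()])())P⇒(((([])())[(())()])())()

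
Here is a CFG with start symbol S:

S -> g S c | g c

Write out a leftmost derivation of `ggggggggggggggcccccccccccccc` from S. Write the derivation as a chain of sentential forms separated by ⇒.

S ⇒ gSc   [S -> g S c]
gSc ⇒ ggScc   [S -> g S c]
ggScc ⇒ gggSccc   [S -> g S c]
gggSccc ⇒ ggggScccc   [S -> g S c]
ggggScccc ⇒ gggggSccccc   [S -> g S c]
gggggSccccc ⇒ ggggggScccccc   [S -> g S c]
ggggggScccccc ⇒ gggggggSccccccc   [S -> g S c]
gggggggSccccccc ⇒ ggggggggScccccccc   [S -> g S c]
ggggggggScccccccc ⇒ gggggggggSccccccccc   [S -> g S c]
gggggggggSccccccccc ⇒ ggggggggggScccccccccc   [S -> g S c]
ggggggggggScccccccccc ⇒ gggggggggggSccccccccccc   [S -> g S c]
gggggggggggSccccccccccc ⇒ ggggggggggggScccccccccccc   [S -> g S c]
ggggggggggggScccccccccccc ⇒ gggggggggggggSccccccccccccc   [S -> g S c]
gggggggggggggSccccccccccccc ⇒ ggggggggggggggcccccccccccccc   [S -> g c]

S⇒gSc⇒ggScc⇒gggSccc⇒ggggScccc⇒gggggSccccc⇒ggggggScccccc⇒gggggggSccccccc⇒ggggggggScccccccc⇒gggggggggSccccccccc⇒ggggggggggScccccccccc⇒gggggggggggSccccccccccc⇒ggggggggggggScccccccccccc⇒gggggggggggggSccccccccccccc⇒ggggggggggggggcccccccccccccc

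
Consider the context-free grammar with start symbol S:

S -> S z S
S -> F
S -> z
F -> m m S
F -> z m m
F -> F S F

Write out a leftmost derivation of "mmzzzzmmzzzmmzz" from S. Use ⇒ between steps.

S⇒SzS⇒SzSzS⇒FzSzS⇒mmSzSzS⇒mmzzSzS⇒mmzzzzS⇒mmzzzzSzS⇒mmzzzzFzS⇒mmzzzzFSFzS⇒mmzzzzmmSSFzS⇒mmzzzzmmzSFzS⇒mmzzzzmmzzFzS⇒mmzzzzmmzzzmmzS⇒mmzzzzmmzzzmmzz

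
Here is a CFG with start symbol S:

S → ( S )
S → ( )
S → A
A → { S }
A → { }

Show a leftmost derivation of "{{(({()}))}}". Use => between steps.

S => A => {S} => {A} => {{S}} => {{(S)}} => {{((S))}} => {{((A))}} => {{(({S}))}} => {{(({()}))}}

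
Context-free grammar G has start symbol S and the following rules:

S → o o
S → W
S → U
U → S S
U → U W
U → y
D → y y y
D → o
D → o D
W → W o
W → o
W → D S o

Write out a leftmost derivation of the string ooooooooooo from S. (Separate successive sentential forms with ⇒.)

S ⇒ W ⇒ Wo ⇒ Woo ⇒ DSooo ⇒ oDSooo ⇒ ooDSooo ⇒ oooDSooo ⇒ ooooSooo ⇒ ooooUooo ⇒ ooooSSooo ⇒ ooooooSooo ⇒ ooooooooooo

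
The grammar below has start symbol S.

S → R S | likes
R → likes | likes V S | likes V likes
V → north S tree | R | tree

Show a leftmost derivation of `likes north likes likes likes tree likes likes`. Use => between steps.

S => R S => likes V S S => likes north S tree S S => likes north R S tree S S => likes north likes S tree S S => likes north likes R S tree S S => likes north likes likes S tree S S => likes north likes likes likes tree S S => likes north likes likes likes tree likes S => likes north likes likes likes tree likes likes

S => R S   [S → R S]
R S => likes V S S   [R → likes V S]
likes V S S => likes north S tree S S   [V → north S tree]
likes north S tree S S => likes north R S tree S S   [S → R S]
likes north R S tree S S => likes north likes S tree S S   [R → likes]
likes north likes S tree S S => likes north likes R S tree S S   [S → R S]
likes north likes R S tree S S => likes north likes likes S tree S S   [R → likes]
likes north likes likes S tree S S => likes north likes likes likes tree S S   [S → likes]
likes north likes likes likes tree S S => likes north likes likes likes tree likes S   [S → likes]
likes north likes likes likes tree likes S => likes north likes likes likes tree likes likes   [S → likes]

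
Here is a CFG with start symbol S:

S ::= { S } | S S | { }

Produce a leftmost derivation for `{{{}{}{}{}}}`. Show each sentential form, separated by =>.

S => {S}   [S ::= { S }]
{S} => {{S}}   [S ::= { S }]
{{S}} => {{SS}}   [S ::= S S]
{{SS}} => {{SSS}}   [S ::= S S]
{{SSS}} => {{{}SS}}   [S ::= { }]
{{{}SS}} => {{{}SSS}}   [S ::= S S]
{{{}SSS}} => {{{}{}SS}}   [S ::= { }]
{{{}{}SS}} => {{{}{}{}S}}   [S ::= { }]
{{{}{}{}S}} => {{{}{}{}{}}}   [S ::= { }]

S => {S} => {{S}} => {{SS}} => {{SSS}} => {{{}SS}} => {{{}SSS}} => {{{}{}SS}} => {{{}{}{}S}} => {{{}{}{}{}}}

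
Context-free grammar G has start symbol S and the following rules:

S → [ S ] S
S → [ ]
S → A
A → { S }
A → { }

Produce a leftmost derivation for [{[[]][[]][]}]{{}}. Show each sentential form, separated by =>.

S=>[S]S=>[A]S=>[{S}]S=>[{[S]S}]S=>[{[[]]S}]S=>[{[[]][S]S}]S=>[{[[]][[]]S}]S=>[{[[]][[]][]}]S=>[{[[]][[]][]}]A=>[{[[]][[]][]}]{S}=>[{[[]][[]][]}]{A}=>[{[[]][[]][]}]{{}}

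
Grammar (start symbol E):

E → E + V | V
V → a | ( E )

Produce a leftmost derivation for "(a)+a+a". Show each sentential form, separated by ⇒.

E ⇒ E+V ⇒ E+V+V ⇒ V+V+V ⇒ (E)+V+V ⇒ (V)+V+V ⇒ (a)+V+V ⇒ (a)+a+V ⇒ (a)+a+a

E ⇒ E+V   [E → E + V]
E+V ⇒ E+V+V   [E → E + V]
E+V+V ⇒ V+V+V   [E → V]
V+V+V ⇒ (E)+V+V   [V → ( E )]
(E)+V+V ⇒ (V)+V+V   [E → V]
(V)+V+V ⇒ (a)+V+V   [V → a]
(a)+V+V ⇒ (a)+a+V   [V → a]
(a)+a+V ⇒ (a)+a+a   [V → a]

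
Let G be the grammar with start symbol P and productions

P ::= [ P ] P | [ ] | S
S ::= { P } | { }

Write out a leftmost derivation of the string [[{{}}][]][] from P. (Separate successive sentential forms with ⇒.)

P ⇒ [P]P   [P ::= [ P ] P]
[P]P ⇒ [[P]P]P   [P ::= [ P ] P]
[[P]P]P ⇒ [[S]P]P   [P ::= S]
[[S]P]P ⇒ [[{P}]P]P   [S ::= { P }]
[[{P}]P]P ⇒ [[{S}]P]P   [P ::= S]
[[{S}]P]P ⇒ [[{{}}]P]P   [S ::= { }]
[[{{}}]P]P ⇒ [[{{}}][]]P   [P ::= [ ]]
[[{{}}][]]P ⇒ [[{{}}][]][]   [P ::= [ ]]

P⇒[P]P⇒[[P]P]P⇒[[S]P]P⇒[[{P}]P]P⇒[[{S}]P]P⇒[[{{}}]P]P⇒[[{{}}][]]P⇒[[{{}}][]][]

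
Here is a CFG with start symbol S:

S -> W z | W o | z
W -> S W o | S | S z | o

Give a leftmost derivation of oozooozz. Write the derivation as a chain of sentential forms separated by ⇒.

S ⇒ Wz ⇒ Szz ⇒ Wozz ⇒ Sozz ⇒ Woozz ⇒ SWooozz ⇒ WoWooozz ⇒ ooWooozz ⇒ ooSooozz ⇒ oozooozz

S ⇒ Wz   [S -> W z]
Wz ⇒ Szz   [W -> S z]
Szz ⇒ Wozz   [S -> W o]
Wozz ⇒ Sozz   [W -> S]
Sozz ⇒ Woozz   [S -> W o]
Woozz ⇒ SWooozz   [W -> S W o]
SWooozz ⇒ WoWooozz   [S -> W o]
WoWooozz ⇒ ooWooozz   [W -> o]
ooWooozz ⇒ ooSooozz   [W -> S]
ooSooozz ⇒ oozooozz   [S -> z]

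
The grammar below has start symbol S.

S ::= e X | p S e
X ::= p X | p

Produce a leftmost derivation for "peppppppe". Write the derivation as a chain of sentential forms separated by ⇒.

S⇒pSe⇒peXe⇒pepXe⇒peppXe⇒pepppXe⇒peppppXe⇒pepppppXe⇒peppppppe

S ⇒ pSe   [S ::= p S e]
pSe ⇒ peXe   [S ::= e X]
peXe ⇒ pepXe   [X ::= p X]
pepXe ⇒ peppXe   [X ::= p X]
peppXe ⇒ pepppXe   [X ::= p X]
pepppXe ⇒ peppppXe   [X ::= p X]
peppppXe ⇒ pepppppXe   [X ::= p X]
pepppppXe ⇒ peppppppe   [X ::= p]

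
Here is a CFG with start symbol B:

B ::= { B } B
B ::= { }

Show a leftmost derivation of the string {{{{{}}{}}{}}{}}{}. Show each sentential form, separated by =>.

B => {B}B => {{B}B}B => {{{B}B}B}B => {{{{B}B}B}B}B => {{{{{}}B}B}B}B => {{{{{}}{}}B}B}B => {{{{{}}{}}{}}B}B => {{{{{}}{}}{}}{}}B => {{{{{}}{}}{}}{}}{}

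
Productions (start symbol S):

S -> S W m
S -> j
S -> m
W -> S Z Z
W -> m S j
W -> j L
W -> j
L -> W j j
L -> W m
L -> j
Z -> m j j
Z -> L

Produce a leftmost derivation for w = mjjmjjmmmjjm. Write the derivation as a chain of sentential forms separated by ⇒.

S ⇒ SWm   [S -> S W m]
SWm ⇒ SWmWm   [S -> S W m]
SWmWm ⇒ SWmWmWm   [S -> S W m]
SWmWmWm ⇒ mWmWmWm   [S -> m]
mWmWmWm ⇒ mjLmWmWm   [W -> j L]
mjLmWmWm ⇒ mjjmWmWm   [L -> j]
mjjmWmWm ⇒ mjjmjLmWm   [W -> j L]
mjjmjLmWm ⇒ mjjmjWmmWm   [L -> W m]
mjjmjWmmWm ⇒ mjjmjjmmWm   [W -> j]
mjjmjjmmWm ⇒ mjjmjjmmmSjm   [W -> m S j]
mjjmjjmmmSjm ⇒ mjjmjjmmmjjm   [S -> j]

S⇒SWm⇒SWmWm⇒SWmWmWm⇒mWmWmWm⇒mjLmWmWm⇒mjjmWmWm⇒mjjmjLmWm⇒mjjmjWmmWm⇒mjjmjjmmWm⇒mjjmjjmmmSjm⇒mjjmjjmmmjjm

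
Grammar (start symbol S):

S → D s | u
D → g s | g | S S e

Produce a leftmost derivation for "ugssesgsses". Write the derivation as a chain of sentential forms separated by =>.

S=>Ds=>SSes=>DsSes=>SSesSes=>uSesSes=>uDsesSes=>ugssesSes=>ugssesDses=>ugssesgsses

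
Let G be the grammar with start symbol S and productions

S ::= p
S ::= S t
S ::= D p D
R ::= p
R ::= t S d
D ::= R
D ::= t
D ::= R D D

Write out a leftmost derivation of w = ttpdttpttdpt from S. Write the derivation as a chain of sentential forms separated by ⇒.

S ⇒ DpD   [S ::= D p D]
DpD ⇒ RpD   [D ::= R]
RpD ⇒ tSdpD   [R ::= t S d]
tSdpD ⇒ tStdpD   [S ::= S t]
tStdpD ⇒ tDpDtdpD   [S ::= D p D]
tDpDtdpD ⇒ tRDDpDtdpD   [D ::= R D D]
tRDDpDtdpD ⇒ ttSdDDpDtdpD   [R ::= t S d]
ttSdDDpDtdpD ⇒ ttpdDDpDtdpD   [S ::= p]
ttpdDDpDtdpD ⇒ ttpdtDpDtdpD   [D ::= t]
ttpdtDpDtdpD ⇒ ttpdttpDtdpD   [D ::= t]
ttpdttpDtdpD ⇒ ttpdttpttdpD   [D ::= t]
ttpdttpttdpD ⇒ ttpdttpttdpt   [D ::= t]

S ⇒ DpD ⇒ RpD ⇒ tSdpD ⇒ tStdpD ⇒ tDpDtdpD ⇒ tRDDpDtdpD ⇒ ttSdDDpDtdpD ⇒ ttpdDDpDtdpD ⇒ ttpdtDpDtdpD ⇒ ttpdttpDtdpD ⇒ ttpdttpttdpD ⇒ ttpdttpttdpt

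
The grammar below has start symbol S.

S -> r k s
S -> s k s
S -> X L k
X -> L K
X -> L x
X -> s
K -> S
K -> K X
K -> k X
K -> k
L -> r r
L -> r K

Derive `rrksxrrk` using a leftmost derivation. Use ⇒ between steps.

S ⇒ XLk ⇒ LxLk ⇒ rKxLk ⇒ rSxLk ⇒ rrksxLk ⇒ rrksxrrk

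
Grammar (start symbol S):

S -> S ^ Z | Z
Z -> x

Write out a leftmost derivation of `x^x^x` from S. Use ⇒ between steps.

S ⇒ S^Z ⇒ S^Z^Z ⇒ Z^Z^Z ⇒ x^Z^Z ⇒ x^x^Z ⇒ x^x^x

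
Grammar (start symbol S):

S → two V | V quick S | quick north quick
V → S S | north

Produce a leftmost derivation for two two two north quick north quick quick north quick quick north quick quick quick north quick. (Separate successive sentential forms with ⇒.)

S ⇒ V quick S ⇒ S S quick S ⇒ two V S quick S ⇒ two S S S quick S ⇒ two two V S S quick S ⇒ two two S S S S quick S ⇒ two two two V S S S quick S ⇒ two two two north S S S quick S ⇒ two two two north quick north quick S S quick S ⇒ two two two north quick north quick quick north quick S quick S ⇒ two two two north quick north quick quick north quick quick north quick quick S ⇒ two two two north quick north quick quick north quick quick north quick quick quick north quick

S ⇒ V quick S   [S → V quick S]
V quick S ⇒ S S quick S   [V → S S]
S S quick S ⇒ two V S quick S   [S → two V]
two V S quick S ⇒ two S S S quick S   [V → S S]
two S S S quick S ⇒ two two V S S quick S   [S → two V]
two two V S S quick S ⇒ two two S S S S quick S   [V → S S]
two two S S S S quick S ⇒ two two two V S S S quick S   [S → two V]
two two two V S S S quick S ⇒ two two two north S S S quick S   [V → north]
two two two north S S S quick S ⇒ two two two north quick north quick S S quick S   [S → quick north quick]
two two two north quick north quick S S quick S ⇒ two two two north quick north quick quick north quick S quick S   [S → quick north quick]
two two two north quick north quick quick north quick S quick S ⇒ two two two north quick north quick quick north quick quick north quick quick S   [S → quick north quick]
two two two north quick north quick quick north quick quick north quick quick S ⇒ two two two north quick north quick quick north quick quick north quick quick quick north quick   [S → quick north quick]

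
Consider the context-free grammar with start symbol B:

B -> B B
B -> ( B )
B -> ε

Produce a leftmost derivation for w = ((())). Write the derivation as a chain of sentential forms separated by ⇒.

B ⇒ BB   [B -> B B]
BB ⇒ (B)B   [B -> ( B )]
(B)B ⇒ (BB)B   [B -> B B]
(BB)B ⇒ ((B)B)B   [B -> ( B )]
((B)B)B ⇒ ((BB)B)B   [B -> B B]
((BB)B)B ⇒ ((BBB)B)B   [B -> B B]
((BBB)B)B ⇒ ((BBBB)B)B   [B -> B B]
((BBBB)B)B ⇒ (((B)BBB)B)B   [B -> ( B )]
(((B)BBB)B)B ⇒ ((()BBB)B)B   [B -> ε]
((()BBB)B)B ⇒ ((()BB)B)B   [B -> ε]
((()BB)B)B ⇒ ((()B)B)B   [B -> ε]
((()B)B)B ⇒ ((())B)B   [B -> ε]
((())B)B ⇒ ((()))B   [B -> ε]
((()))B ⇒ ((()))   [B -> ε]

B ⇒ BB ⇒ (B)B ⇒ (BB)B ⇒ ((B)B)B ⇒ ((BB)B)B ⇒ ((BBB)B)B ⇒ ((BBBB)B)B ⇒ (((B)BBB)B)B ⇒ ((()BBB)B)B ⇒ ((()BB)B)B ⇒ ((()B)B)B ⇒ ((())B)B ⇒ ((()))B ⇒ ((()))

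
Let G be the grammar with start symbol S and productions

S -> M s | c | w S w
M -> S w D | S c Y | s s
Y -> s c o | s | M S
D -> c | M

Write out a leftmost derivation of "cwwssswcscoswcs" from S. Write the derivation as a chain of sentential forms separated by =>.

S=>Ms=>SwDs=>MswDs=>SwDswDs=>cwDswDs=>cwMswDs=>cwScYswDs=>cwwSwcYswDs=>cwwMswcYswDs=>cwwssswcYswDs=>cwwssswcscoswDs=>cwwssswcscoswcs

S => Ms   [S -> M s]
Ms => SwDs   [M -> S w D]
SwDs => MswDs   [S -> M s]
MswDs => SwDswDs   [M -> S w D]
SwDswDs => cwDswDs   [S -> c]
cwDswDs => cwMswDs   [D -> M]
cwMswDs => cwScYswDs   [M -> S c Y]
cwScYswDs => cwwSwcYswDs   [S -> w S w]
cwwSwcYswDs => cwwMswcYswDs   [S -> M s]
cwwMswcYswDs => cwwssswcYswDs   [M -> s s]
cwwssswcYswDs => cwwssswcscoswDs   [Y -> s c o]
cwwssswcscoswDs => cwwssswcscoswcs   [D -> c]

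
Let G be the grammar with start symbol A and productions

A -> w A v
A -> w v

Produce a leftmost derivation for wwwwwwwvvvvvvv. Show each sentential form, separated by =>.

A => wAv => wwAvv => wwwAvvv => wwwwAvvvv => wwwwwAvvvvv => wwwwwwAvvvvvv => wwwwwwwvvvvvvv

A => wAv   [A -> w A v]
wAv => wwAvv   [A -> w A v]
wwAvv => wwwAvvv   [A -> w A v]
wwwAvvv => wwwwAvvvv   [A -> w A v]
wwwwAvvvv => wwwwwAvvvvv   [A -> w A v]
wwwwwAvvvvv => wwwwwwAvvvvvv   [A -> w A v]
wwwwwwAvvvvvv => wwwwwwwvvvvvvv   [A -> w v]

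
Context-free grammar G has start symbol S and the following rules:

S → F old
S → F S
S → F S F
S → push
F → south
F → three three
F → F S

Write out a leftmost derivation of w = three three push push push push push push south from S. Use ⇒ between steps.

S ⇒ F S F ⇒ F S S F ⇒ F S S S F ⇒ F S S S S F ⇒ F S S S S S F ⇒ F S S S S S S F ⇒ three three S S S S S S F ⇒ three three push S S S S S F ⇒ three three push push S S S S F ⇒ three three push push push S S S F ⇒ three three push push push push S S F ⇒ three three push push push push push S F ⇒ three three push push push push push push F ⇒ three three push push push push push push south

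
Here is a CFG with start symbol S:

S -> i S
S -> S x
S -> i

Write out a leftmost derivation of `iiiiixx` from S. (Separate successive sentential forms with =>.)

S => Sx => iSx => iiSx => iiiSx => iiiSxx => iiiiSxx => iiiiixx

S => Sx   [S -> S x]
Sx => iSx   [S -> i S]
iSx => iiSx   [S -> i S]
iiSx => iiiSx   [S -> i S]
iiiSx => iiiSxx   [S -> S x]
iiiSxx => iiiiSxx   [S -> i S]
iiiiSxx => iiiiixx   [S -> i]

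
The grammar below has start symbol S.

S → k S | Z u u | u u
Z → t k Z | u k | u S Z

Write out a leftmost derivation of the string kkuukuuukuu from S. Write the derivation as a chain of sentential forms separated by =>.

S => kS   [S → k S]
kS => kkS   [S → k S]
kkS => kkZuu   [S → Z u u]
kkZuu => kkuSZuu   [Z → u S Z]
kkuSZuu => kkuZuuZuu   [S → Z u u]
kkuZuuZuu => kkuukuuZuu   [Z → u k]
kkuukuuZuu => kkuukuuukuu   [Z → u k]

S => kS => kkS => kkZuu => kkuSZuu => kkuZuuZuu => kkuukuuZuu => kkuukuuukuu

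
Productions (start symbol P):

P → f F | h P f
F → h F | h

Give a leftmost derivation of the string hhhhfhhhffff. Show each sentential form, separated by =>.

P => hPf   [P → h P f]
hPf => hhPff   [P → h P f]
hhPff => hhhPfff   [P → h P f]
hhhPfff => hhhhPffff   [P → h P f]
hhhhPffff => hhhhfFffff   [P → f F]
hhhhfFffff => hhhhfhFffff   [F → h F]
hhhhfhFffff => hhhhfhhFffff   [F → h F]
hhhhfhhFffff => hhhhfhhhffff   [F → h]

P=>hPf=>hhPff=>hhhPfff=>hhhhPffff=>hhhhfFffff=>hhhhfhFffff=>hhhhfhhFffff=>hhhhfhhhffff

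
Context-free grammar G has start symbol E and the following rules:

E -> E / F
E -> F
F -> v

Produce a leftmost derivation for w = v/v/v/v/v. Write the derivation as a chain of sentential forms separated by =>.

E => E/F => E/F/F => E/F/F/F => E/F/F/F/F => F/F/F/F/F => v/F/F/F/F => v/v/F/F/F => v/v/v/F/F => v/v/v/v/F => v/v/v/v/v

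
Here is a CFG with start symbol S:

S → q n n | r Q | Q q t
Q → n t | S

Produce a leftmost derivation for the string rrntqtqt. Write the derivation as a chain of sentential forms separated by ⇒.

S ⇒ rQ   [S → r Q]
rQ ⇒ rS   [Q → S]
rS ⇒ rQqt   [S → Q q t]
rQqt ⇒ rSqt   [Q → S]
rSqt ⇒ rQqtqt   [S → Q q t]
rQqtqt ⇒ rSqtqt   [Q → S]
rSqtqt ⇒ rrQqtqt   [S → r Q]
rrQqtqt ⇒ rrntqtqt   [Q → n t]

S ⇒ rQ ⇒ rS ⇒ rQqt ⇒ rSqt ⇒ rQqtqt ⇒ rSqtqt ⇒ rrQqtqt ⇒ rrntqtqt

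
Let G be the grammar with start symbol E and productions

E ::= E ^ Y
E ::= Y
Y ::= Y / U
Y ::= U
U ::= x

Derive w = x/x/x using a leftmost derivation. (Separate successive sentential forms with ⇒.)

E ⇒ Y ⇒ Y/U ⇒ Y/U/U ⇒ U/U/U ⇒ x/U/U ⇒ x/x/U ⇒ x/x/x

E ⇒ Y   [E ::= Y]
Y ⇒ Y/U   [Y ::= Y / U]
Y/U ⇒ Y/U/U   [Y ::= Y / U]
Y/U/U ⇒ U/U/U   [Y ::= U]
U/U/U ⇒ x/U/U   [U ::= x]
x/U/U ⇒ x/x/U   [U ::= x]
x/x/U ⇒ x/x/x   [U ::= x]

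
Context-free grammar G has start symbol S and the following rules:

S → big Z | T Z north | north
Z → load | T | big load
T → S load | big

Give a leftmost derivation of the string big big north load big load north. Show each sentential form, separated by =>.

S => T Z north   [S → T Z north]
T Z north => S load Z north   [T → S load]
S load Z north => T Z north load Z north   [S → T Z north]
T Z north load Z north => big Z north load Z north   [T → big]
big Z north load Z north => big T north load Z north   [Z → T]
big T north load Z north => big big north load Z north   [T → big]
big big north load Z north => big big north load big load north   [Z → big load]

S => T Z north => S load Z north => T Z north load Z north => big Z north load Z north => big T north load Z north => big big north load Z north => big big north load big load north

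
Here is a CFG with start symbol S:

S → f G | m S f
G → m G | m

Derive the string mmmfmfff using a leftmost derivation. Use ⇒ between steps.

S⇒mSf⇒mmSff⇒mmmSfff⇒mmmfGfff⇒mmmfmfff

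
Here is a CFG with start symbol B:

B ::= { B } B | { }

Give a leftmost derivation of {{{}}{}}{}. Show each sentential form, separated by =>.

B => {B}B => {{B}B}B => {{{}}B}B => {{{}}{}}B => {{{}}{}}{}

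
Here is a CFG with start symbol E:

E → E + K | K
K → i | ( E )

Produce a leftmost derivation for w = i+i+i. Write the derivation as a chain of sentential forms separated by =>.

E => E+K => E+K+K => K+K+K => i+K+K => i+i+K => i+i+i

E => E+K   [E → E + K]
E+K => E+K+K   [E → E + K]
E+K+K => K+K+K   [E → K]
K+K+K => i+K+K   [K → i]
i+K+K => i+i+K   [K → i]
i+i+K => i+i+i   [K → i]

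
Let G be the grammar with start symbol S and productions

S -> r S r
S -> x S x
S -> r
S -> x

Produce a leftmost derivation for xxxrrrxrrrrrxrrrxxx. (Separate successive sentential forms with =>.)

S=>xSx=>xxSxx=>xxxSxxx=>xxxrSrxxx=>xxxrrSrrxxx=>xxxrrrSrrrxxx=>xxxrrrxSxrrrxxx=>xxxrrrxrSrxrrrxxx=>xxxrrrxrrSrrxrrrxxx=>xxxrrrxrrrrrxrrrxxx

S => xSx   [S -> x S x]
xSx => xxSxx   [S -> x S x]
xxSxx => xxxSxxx   [S -> x S x]
xxxSxxx => xxxrSrxxx   [S -> r S r]
xxxrSrxxx => xxxrrSrrxxx   [S -> r S r]
xxxrrSrrxxx => xxxrrrSrrrxxx   [S -> r S r]
xxxrrrSrrrxxx => xxxrrrxSxrrrxxx   [S -> x S x]
xxxrrrxSxrrrxxx => xxxrrrxrSrxrrrxxx   [S -> r S r]
xxxrrrxrSrxrrrxxx => xxxrrrxrrSrrxrrrxxx   [S -> r S r]
xxxrrrxrrSrrxrrrxxx => xxxrrrxrrrrrxrrrxxx   [S -> r]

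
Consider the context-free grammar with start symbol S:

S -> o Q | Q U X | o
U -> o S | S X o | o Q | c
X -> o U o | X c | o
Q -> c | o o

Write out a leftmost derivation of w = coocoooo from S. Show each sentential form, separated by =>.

S=>QUX=>cUX=>cSXoX=>cQUXXoX=>cooUXXoX=>coocXXoX=>coocoXoX=>coocoooX=>coocoooo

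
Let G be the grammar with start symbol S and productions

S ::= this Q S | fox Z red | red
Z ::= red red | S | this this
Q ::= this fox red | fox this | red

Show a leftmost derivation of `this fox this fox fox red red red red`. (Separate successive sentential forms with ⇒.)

S ⇒ this Q S   [S ::= this Q S]
this Q S ⇒ this fox this S   [Q ::= fox this]
this fox this S ⇒ this fox this fox Z red   [S ::= fox Z red]
this fox this fox Z red ⇒ this fox this fox S red   [Z ::= S]
this fox this fox S red ⇒ this fox this fox fox Z red red   [S ::= fox Z red]
this fox this fox fox Z red red ⇒ this fox this fox fox red red red red   [Z ::= red red]

S ⇒ this Q S ⇒ this fox this S ⇒ this fox this fox Z red ⇒ this fox this fox S red ⇒ this fox this fox fox Z red red ⇒ this fox this fox fox red red red red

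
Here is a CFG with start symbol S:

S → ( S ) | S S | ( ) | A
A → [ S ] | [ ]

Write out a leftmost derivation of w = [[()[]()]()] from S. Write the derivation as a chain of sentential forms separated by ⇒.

S ⇒ A ⇒ [S] ⇒ [SS] ⇒ [AS] ⇒ [[S]S] ⇒ [[SS]S] ⇒ [[SSS]S] ⇒ [[()SS]S] ⇒ [[()AS]S] ⇒ [[()[]S]S] ⇒ [[()[]()]S] ⇒ [[()[]()]()]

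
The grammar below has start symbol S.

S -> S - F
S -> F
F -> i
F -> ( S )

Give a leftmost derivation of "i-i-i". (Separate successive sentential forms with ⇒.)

S ⇒ S-F ⇒ S-F-F ⇒ F-F-F ⇒ i-F-F ⇒ i-i-F ⇒ i-i-i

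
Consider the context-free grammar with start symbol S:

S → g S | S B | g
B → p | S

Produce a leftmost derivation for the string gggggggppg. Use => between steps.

S => gS   [S → g S]
gS => ggS   [S → g S]
ggS => gggS   [S → g S]
gggS => gggSB   [S → S B]
gggSB => gggSBB   [S → S B]
gggSBB => ggggSBB   [S → g S]
ggggSBB => ggggSBBB   [S → S B]
ggggSBBB => gggggSBBB   [S → g S]
gggggSBBB => ggggggSBBB   [S → g S]
ggggggSBBB => gggggggBBB   [S → g]
gggggggBBB => gggggggpBB   [B → p]
gggggggpBB => gggggggppB   [B → p]
gggggggppB => gggggggppS   [B → S]
gggggggppS => gggggggppg   [S → g]

S=>gS=>ggS=>gggS=>gggSB=>gggSBB=>ggggSBB=>ggggSBBB=>gggggSBBB=>ggggggSBBB=>gggggggBBB=>gggggggpBB=>gggggggppB=>gggggggppS=>gggggggppg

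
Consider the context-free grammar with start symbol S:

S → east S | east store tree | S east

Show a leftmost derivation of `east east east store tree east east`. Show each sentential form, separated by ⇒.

S ⇒ east S ⇒ east S east ⇒ east east S east ⇒ east east S east east ⇒ east east east store tree east east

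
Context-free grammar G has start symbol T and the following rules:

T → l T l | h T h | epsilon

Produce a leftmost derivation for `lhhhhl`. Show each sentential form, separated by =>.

T => lTl   [T → l T l]
lTl => lhThl   [T → h T h]
lhThl => lhhThhl   [T → h T h]
lhhThhl => lhhhhl   [T → epsilon]

T => lTl => lhThl => lhhThhl => lhhhhl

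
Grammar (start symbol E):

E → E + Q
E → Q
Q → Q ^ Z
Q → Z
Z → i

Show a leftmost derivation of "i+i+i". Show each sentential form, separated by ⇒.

E ⇒ E+Q   [E → E + Q]
E+Q ⇒ E+Q+Q   [E → E + Q]
E+Q+Q ⇒ Q+Q+Q   [E → Q]
Q+Q+Q ⇒ Z+Q+Q   [Q → Z]
Z+Q+Q ⇒ i+Q+Q   [Z → i]
i+Q+Q ⇒ i+Z+Q   [Q → Z]
i+Z+Q ⇒ i+i+Q   [Z → i]
i+i+Q ⇒ i+i+Z   [Q → Z]
i+i+Z ⇒ i+i+i   [Z → i]

E ⇒ E+Q ⇒ E+Q+Q ⇒ Q+Q+Q ⇒ Z+Q+Q ⇒ i+Q+Q ⇒ i+Z+Q ⇒ i+i+Q ⇒ i+i+Z ⇒ i+i+i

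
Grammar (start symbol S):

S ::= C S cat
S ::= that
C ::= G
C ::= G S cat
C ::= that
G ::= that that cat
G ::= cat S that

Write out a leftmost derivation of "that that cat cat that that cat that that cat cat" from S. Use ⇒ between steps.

S ⇒ C S cat ⇒ G S cat ⇒ that that cat S cat ⇒ that that cat C S cat cat ⇒ that that cat G S cat cat ⇒ that that cat cat S that S cat cat ⇒ that that cat cat C S cat that S cat cat ⇒ that that cat cat that S cat that S cat cat ⇒ that that cat cat that that cat that S cat cat ⇒ that that cat cat that that cat that that cat cat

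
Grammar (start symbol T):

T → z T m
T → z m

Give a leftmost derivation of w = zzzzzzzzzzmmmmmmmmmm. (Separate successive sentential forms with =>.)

T=>zTm=>zzTmm=>zzzTmmm=>zzzzTmmmm=>zzzzzTmmmmm=>zzzzzzTmmmmmm=>zzzzzzzTmmmmmmm=>zzzzzzzzTmmmmmmmm=>zzzzzzzzzTmmmmmmmmm=>zzzzzzzzzzmmmmmmmmmm

T => zTm   [T → z T m]
zTm => zzTmm   [T → z T m]
zzTmm => zzzTmmm   [T → z T m]
zzzTmmm => zzzzTmmmm   [T → z T m]
zzzzTmmmm => zzzzzTmmmmm   [T → z T m]
zzzzzTmmmmm => zzzzzzTmmmmmm   [T → z T m]
zzzzzzTmmmmmm => zzzzzzzTmmmmmmm   [T → z T m]
zzzzzzzTmmmmmmm => zzzzzzzzTmmmmmmmm   [T → z T m]
zzzzzzzzTmmmmmmmm => zzzzzzzzzTmmmmmmmmm   [T → z T m]
zzzzzzzzzTmmmmmmmmm => zzzzzzzzzzmmmmmmmmmm   [T → z m]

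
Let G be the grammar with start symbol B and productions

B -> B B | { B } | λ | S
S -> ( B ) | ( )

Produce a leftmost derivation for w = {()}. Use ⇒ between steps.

B⇒BB⇒{B}B⇒{BB}B⇒{BBB}B⇒{SBB}B⇒{()BB}B⇒{()B}B⇒{()}B⇒{()}

B ⇒ BB   [B -> B B]
BB ⇒ {B}B   [B -> { B }]
{B}B ⇒ {BB}B   [B -> B B]
{BB}B ⇒ {BBB}B   [B -> B B]
{BBB}B ⇒ {SBB}B   [B -> S]
{SBB}B ⇒ {()BB}B   [S -> ( )]
{()BB}B ⇒ {()B}B   [B -> λ]
{()B}B ⇒ {()}B   [B -> λ]
{()}B ⇒ {()}   [B -> λ]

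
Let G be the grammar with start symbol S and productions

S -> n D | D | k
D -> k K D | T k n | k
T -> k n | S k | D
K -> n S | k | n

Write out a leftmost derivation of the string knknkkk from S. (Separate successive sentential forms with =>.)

S => D   [S -> D]
D => kKD   [D -> k K D]
kKD => knSD   [K -> n S]
knSD => knDD   [S -> D]
knDD => knkKDD   [D -> k K D]
knkKDD => knknSDD   [K -> n S]
knknSDD => knknDDD   [S -> D]
knknDDD => knknkDD   [D -> k]
knknkDD => knknkkD   [D -> k]
knknkkD => knknkkk   [D -> k]

S => D => kKD => knSD => knDD => knkKDD => knknSDD => knknDDD => knknkDD => knknkkD => knknkkk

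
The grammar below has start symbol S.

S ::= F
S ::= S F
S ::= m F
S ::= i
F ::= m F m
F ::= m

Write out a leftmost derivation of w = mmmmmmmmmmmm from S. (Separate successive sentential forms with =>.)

S => SF => SFF => mFFF => mmFF => mmmFmF => mmmmFmmF => mmmmmFmmmF => mmmmmmmmmF => mmmmmmmmmmFm => mmmmmmmmmmmm

S => SF   [S ::= S F]
SF => SFF   [S ::= S F]
SFF => mFFF   [S ::= m F]
mFFF => mmFF   [F ::= m]
mmFF => mmmFmF   [F ::= m F m]
mmmFmF => mmmmFmmF   [F ::= m F m]
mmmmFmmF => mmmmmFmmmF   [F ::= m F m]
mmmmmFmmmF => mmmmmmmmmF   [F ::= m]
mmmmmmmmmF => mmmmmmmmmmFm   [F ::= m F m]
mmmmmmmmmmFm => mmmmmmmmmmmm   [F ::= m]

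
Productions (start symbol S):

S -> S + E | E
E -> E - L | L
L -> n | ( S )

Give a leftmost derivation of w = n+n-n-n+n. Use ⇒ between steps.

S ⇒ S+E ⇒ S+E+E ⇒ E+E+E ⇒ L+E+E ⇒ n+E+E ⇒ n+E-L+E ⇒ n+E-L-L+E ⇒ n+L-L-L+E ⇒ n+n-L-L+E ⇒ n+n-n-L+E ⇒ n+n-n-n+E ⇒ n+n-n-n+L ⇒ n+n-n-n+n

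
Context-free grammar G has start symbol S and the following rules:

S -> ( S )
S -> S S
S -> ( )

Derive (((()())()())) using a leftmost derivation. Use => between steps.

S => (S) => ((S)) => ((SS)) => ((SSS)) => (((S)SS)) => (((SS)SS)) => (((()S)SS)) => (((()())SS)) => (((()())()S)) => (((()())()()))

S => (S)   [S -> ( S )]
(S) => ((S))   [S -> ( S )]
((S)) => ((SS))   [S -> S S]
((SS)) => ((SSS))   [S -> S S]
((SSS)) => (((S)SS))   [S -> ( S )]
(((S)SS)) => (((SS)SS))   [S -> S S]
(((SS)SS)) => (((()S)SS))   [S -> ( )]
(((()S)SS)) => (((()())SS))   [S -> ( )]
(((()())SS)) => (((()())()S))   [S -> ( )]
(((()())()S)) => (((()())()()))   [S -> ( )]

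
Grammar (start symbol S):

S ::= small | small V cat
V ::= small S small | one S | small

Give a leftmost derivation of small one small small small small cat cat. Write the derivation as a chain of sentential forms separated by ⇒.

S ⇒ small V cat   [S ::= small V cat]
small V cat ⇒ small one S cat   [V ::= one S]
small one S cat ⇒ small one small V cat cat   [S ::= small V cat]
small one small V cat cat ⇒ small one small small S small cat cat   [V ::= small S small]
small one small small S small cat cat ⇒ small one small small small small cat cat   [S ::= small]

S ⇒ small V cat ⇒ small one S cat ⇒ small one small V cat cat ⇒ small one small small S small cat cat ⇒ small one small small small small cat cat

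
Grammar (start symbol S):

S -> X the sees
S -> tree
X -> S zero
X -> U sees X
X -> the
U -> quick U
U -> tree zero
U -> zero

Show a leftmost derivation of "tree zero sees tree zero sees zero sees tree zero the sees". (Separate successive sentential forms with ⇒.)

S ⇒ X the sees ⇒ U sees X the sees ⇒ tree zero sees X the sees ⇒ tree zero sees U sees X the sees ⇒ tree zero sees tree zero sees X the sees ⇒ tree zero sees tree zero sees U sees X the sees ⇒ tree zero sees tree zero sees zero sees X the sees ⇒ tree zero sees tree zero sees zero sees S zero the sees ⇒ tree zero sees tree zero sees zero sees tree zero the sees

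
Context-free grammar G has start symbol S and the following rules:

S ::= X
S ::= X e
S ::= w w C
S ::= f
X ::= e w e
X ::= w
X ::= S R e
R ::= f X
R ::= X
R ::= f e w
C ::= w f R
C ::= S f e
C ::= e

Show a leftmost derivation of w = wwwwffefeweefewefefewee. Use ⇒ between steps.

S ⇒ Xe ⇒ SRee ⇒ wwCRee ⇒ wwSfeRee ⇒ wwXfeRee ⇒ wwSRefeRee ⇒ wwXeRefeRee ⇒ wwSReeRefeRee ⇒ wwwwCReeRefeRee ⇒ wwwwSfeReeRefeRee ⇒ wwwwffeReeRefeRee ⇒ wwwwffefeweeRefeRee ⇒ wwwwffefeweefewefeRee ⇒ wwwwffefeweefewefefewee

S ⇒ Xe   [S ::= X e]
Xe ⇒ SRee   [X ::= S R e]
SRee ⇒ wwCRee   [S ::= w w C]
wwCRee ⇒ wwSfeRee   [C ::= S f e]
wwSfeRee ⇒ wwXfeRee   [S ::= X]
wwXfeRee ⇒ wwSRefeRee   [X ::= S R e]
wwSRefeRee ⇒ wwXeRefeRee   [S ::= X e]
wwXeRefeRee ⇒ wwSReeRefeRee   [X ::= S R e]
wwSReeRefeRee ⇒ wwwwCReeRefeRee   [S ::= w w C]
wwwwCReeRefeRee ⇒ wwwwSfeReeRefeRee   [C ::= S f e]
wwwwSfeReeRefeRee ⇒ wwwwffeReeRefeRee   [S ::= f]
wwwwffeReeRefeRee ⇒ wwwwffefeweeRefeRee   [R ::= f e w]
wwwwffefeweeRefeRee ⇒ wwwwffefeweefewefeRee   [R ::= f e w]
wwwwffefeweefewefeRee ⇒ wwwwffefeweefewefefewee   [R ::= f e w]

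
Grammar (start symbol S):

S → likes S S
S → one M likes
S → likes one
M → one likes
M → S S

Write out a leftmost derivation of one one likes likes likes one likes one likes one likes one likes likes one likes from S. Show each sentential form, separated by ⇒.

S ⇒ one M likes ⇒ one S S likes ⇒ one one M likes S likes ⇒ one one S S likes S likes ⇒ one one likes S S S likes S likes ⇒ one one likes likes S S S S likes S likes ⇒ one one likes likes likes one S S S likes S likes ⇒ one one likes likes likes one likes one S S likes S likes ⇒ one one likes likes likes one likes one likes one S likes S likes ⇒ one one likes likes likes one likes one likes one likes one likes S likes ⇒ one one likes likes likes one likes one likes one likes one likes likes one likes

S ⇒ one M likes   [S → one M likes]
one M likes ⇒ one S S likes   [M → S S]
one S S likes ⇒ one one M likes S likes   [S → one M likes]
one one M likes S likes ⇒ one one S S likes S likes   [M → S S]
one one S S likes S likes ⇒ one one likes S S S likes S likes   [S → likes S S]
one one likes S S S likes S likes ⇒ one one likes likes S S S S likes S likes   [S → likes S S]
one one likes likes S S S S likes S likes ⇒ one one likes likes likes one S S S likes S likes   [S → likes one]
one one likes likes likes one S S S likes S likes ⇒ one one likes likes likes one likes one S S likes S likes   [S → likes one]
one one likes likes likes one likes one S S likes S likes ⇒ one one likes likes likes one likes one likes one S likes S likes   [S → likes one]
one one likes likes likes one likes one likes one S likes S likes ⇒ one one likes likes likes one likes one likes one likes one likes S likes   [S → likes one]
one one likes likes likes one likes one likes one likes one likes S likes ⇒ one one likes likes likes one likes one likes one likes one likes likes one likes   [S → likes one]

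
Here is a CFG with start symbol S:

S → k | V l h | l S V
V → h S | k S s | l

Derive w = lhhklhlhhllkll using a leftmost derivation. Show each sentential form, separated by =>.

S => lSV   [S → l S V]
lSV => lVlhV   [S → V l h]
lVlhV => lhSlhV   [V → h S]
lhSlhV => lhVlhlhV   [S → V l h]
lhVlhlhV => lhhSlhlhV   [V → h S]
lhhSlhlhV => lhhklhlhV   [S → k]
lhhklhlhV => lhhklhlhhS   [V → h S]
lhhklhlhhS => lhhklhlhhlSV   [S → l S V]
lhhklhlhhlSV => lhhklhlhhllSVV   [S → l S V]
lhhklhlhhllSVV => lhhklhlhhllkVV   [S → k]
lhhklhlhhllkVV => lhhklhlhhllklV   [V → l]
lhhklhlhhllklV => lhhklhlhhllkll   [V → l]

S=>lSV=>lVlhV=>lhSlhV=>lhVlhlhV=>lhhSlhlhV=>lhhklhlhV=>lhhklhlhhS=>lhhklhlhhlSV=>lhhklhlhhllSVV=>lhhklhlhhllkVV=>lhhklhlhhllklV=>lhhklhlhhllkll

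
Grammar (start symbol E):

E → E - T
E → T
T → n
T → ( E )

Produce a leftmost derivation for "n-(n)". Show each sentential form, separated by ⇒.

E ⇒ E-T   [E → E - T]
E-T ⇒ T-T   [E → T]
T-T ⇒ n-T   [T → n]
n-T ⇒ n-(E)   [T → ( E )]
n-(E) ⇒ n-(T)   [E → T]
n-(T) ⇒ n-(n)   [T → n]

E ⇒ E-T ⇒ T-T ⇒ n-T ⇒ n-(E) ⇒ n-(T) ⇒ n-(n)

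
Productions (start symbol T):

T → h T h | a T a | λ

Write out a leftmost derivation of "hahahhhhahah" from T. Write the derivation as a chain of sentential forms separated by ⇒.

T ⇒ hTh ⇒ haTah ⇒ hahThah ⇒ hahaTahah ⇒ hahahThahah ⇒ hahahhThhahah ⇒ hahahhhhahah

T ⇒ hTh   [T → h T h]
hTh ⇒ haTah   [T → a T a]
haTah ⇒ hahThah   [T → h T h]
hahThah ⇒ hahaTahah   [T → a T a]
hahaTahah ⇒ hahahThahah   [T → h T h]
hahahThahah ⇒ hahahhThhahah   [T → h T h]
hahahhThhahah ⇒ hahahhhhahah   [T → λ]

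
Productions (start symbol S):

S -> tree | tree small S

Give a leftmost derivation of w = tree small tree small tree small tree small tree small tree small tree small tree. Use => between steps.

S => tree small S => tree small tree small S => tree small tree small tree small S => tree small tree small tree small tree small S => tree small tree small tree small tree small tree small S => tree small tree small tree small tree small tree small tree small S => tree small tree small tree small tree small tree small tree small tree small S => tree small tree small tree small tree small tree small tree small tree small tree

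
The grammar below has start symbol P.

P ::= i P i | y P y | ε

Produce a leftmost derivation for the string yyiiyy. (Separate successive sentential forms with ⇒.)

P⇒yPy⇒yyPyy⇒yyiPiyy⇒yyiiyy

P ⇒ yPy   [P ::= y P y]
yPy ⇒ yyPyy   [P ::= y P y]
yyPyy ⇒ yyiPiyy   [P ::= i P i]
yyiPiyy ⇒ yyiiyy   [P ::= ε]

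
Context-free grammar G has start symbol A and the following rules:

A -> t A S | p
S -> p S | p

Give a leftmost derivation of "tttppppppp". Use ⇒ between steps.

A ⇒ tAS   [A -> t A S]
tAS ⇒ ttASS   [A -> t A S]
ttASS ⇒ tttASSS   [A -> t A S]
tttASSS ⇒ tttpSSS   [A -> p]
tttpSSS ⇒ tttppSS   [S -> p]
tttppSS ⇒ tttpppSS   [S -> p S]
tttpppSS ⇒ tttppppS   [S -> p]
tttppppS ⇒ tttpppppS   [S -> p S]
tttpppppS ⇒ tttppppppS   [S -> p S]
tttppppppS ⇒ tttppppppp   [S -> p]

A ⇒ tAS ⇒ ttASS ⇒ tttASSS ⇒ tttpSSS ⇒ tttppSS ⇒ tttpppSS ⇒ tttppppS ⇒ tttpppppS ⇒ tttppppppS ⇒ tttppppppp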